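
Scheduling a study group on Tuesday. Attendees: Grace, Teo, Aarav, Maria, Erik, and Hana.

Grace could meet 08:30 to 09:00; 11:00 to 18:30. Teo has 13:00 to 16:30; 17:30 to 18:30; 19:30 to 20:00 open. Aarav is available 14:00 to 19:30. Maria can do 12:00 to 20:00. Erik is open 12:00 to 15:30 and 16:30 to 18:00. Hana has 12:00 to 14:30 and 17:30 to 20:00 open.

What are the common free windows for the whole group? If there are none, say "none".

Grace ∩ Teo: 13:00-16:30, 17:30-18:30.
Grace ∩ Teo ∩ Aarav: 14:00-16:30, 17:30-18:30.
Grace ∩ Teo ∩ Aarav ∩ Maria: 14:00-16:30, 17:30-18:30.
Grace ∩ Teo ∩ Aarav ∩ Maria ∩ Erik: 14:00-15:30, 17:30-18:00.
Grace ∩ Teo ∩ Aarav ∩ Maria ∩ Erik ∩ Hana: 14:00-14:30, 17:30-18:00.
Those are the intersection windows.

14:00-14:30, 17:30-18:00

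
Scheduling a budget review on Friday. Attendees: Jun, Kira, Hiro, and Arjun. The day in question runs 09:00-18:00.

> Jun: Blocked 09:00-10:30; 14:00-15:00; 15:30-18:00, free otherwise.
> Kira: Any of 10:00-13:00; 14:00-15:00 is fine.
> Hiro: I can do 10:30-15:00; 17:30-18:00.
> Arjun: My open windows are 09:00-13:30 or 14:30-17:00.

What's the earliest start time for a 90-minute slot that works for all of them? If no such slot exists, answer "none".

Jun free: 10:30-14:00, 15:00-15:30 (invert busy blocks within the working day).
Kira free: 10:00-13:00, 14:00-15:00.
Hiro free: 10:30-15:00, 17:30-18:00.
Arjun free: 09:00-13:30, 14:30-17:00.
Jun ∩ Kira: 10:30-13:00.
Jun ∩ Kira ∩ Hiro: 10:30-13:00.
Jun ∩ Kira ∩ Hiro ∩ Arjun: 10:30-13:00.
The first common window of at least 90 minutes is 10:30-13:00, so the earliest start is 10:30.

10:30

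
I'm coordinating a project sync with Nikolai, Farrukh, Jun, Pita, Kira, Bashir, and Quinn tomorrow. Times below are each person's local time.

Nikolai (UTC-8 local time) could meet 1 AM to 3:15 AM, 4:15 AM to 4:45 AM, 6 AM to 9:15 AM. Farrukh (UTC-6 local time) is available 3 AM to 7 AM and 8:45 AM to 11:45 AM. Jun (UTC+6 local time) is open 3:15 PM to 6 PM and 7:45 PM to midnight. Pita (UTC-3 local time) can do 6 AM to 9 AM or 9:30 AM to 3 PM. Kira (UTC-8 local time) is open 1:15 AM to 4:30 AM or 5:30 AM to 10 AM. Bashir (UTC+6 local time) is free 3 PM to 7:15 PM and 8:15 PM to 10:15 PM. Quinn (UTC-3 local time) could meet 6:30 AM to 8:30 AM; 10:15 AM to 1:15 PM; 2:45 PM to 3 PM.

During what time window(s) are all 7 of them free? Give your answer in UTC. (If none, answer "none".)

Nikolai in UTC: 09:00-11:15, 12:15-12:45, 14:00-17:15 (add 8h to convert from UTC-8).
Farrukh in UTC: 09:00-13:00, 14:45-17:45 (add 6h to convert from UTC-6).
Jun in UTC: 09:15-12:00, 13:45-18:00 (subtract 6h to convert from UTC+6).
Pita in UTC: 09:00-12:00, 12:30-18:00 (add 3h to convert from UTC-3).
Kira in UTC: 09:15-12:30, 13:30-18:00 (add 8h to convert from UTC-8).
Bashir in UTC: 09:00-13:15, 14:15-16:15 (subtract 6h to convert from UTC+6).
Quinn in UTC: 09:30-11:30, 13:15-16:15, 17:45-18:00 (add 3h to convert from UTC-3).
Nikolai ∩ Farrukh: 09:00-11:15, 12:15-12:45, 14:45-17:15.
Nikolai ∩ Farrukh ∩ Jun: 09:15-11:15, 14:45-17:15.
Nikolai ∩ Farrukh ∩ Jun ∩ Pita: 09:15-11:15, 14:45-17:15.
Nikolai ∩ Farrukh ∩ Jun ∩ Pita ∩ Kira: 09:15-11:15, 14:45-17:15.
Nikolai ∩ Farrukh ∩ Jun ∩ Pita ∩ Kira ∩ Bashir: 09:15-11:15, 14:45-16:15.
Nikolai ∩ Farrukh ∩ Jun ∩ Pita ∩ Kira ∩ Bashir ∩ Quinn: 09:30-11:15, 14:45-16:15.

09:30-11:15, 14:45-16:15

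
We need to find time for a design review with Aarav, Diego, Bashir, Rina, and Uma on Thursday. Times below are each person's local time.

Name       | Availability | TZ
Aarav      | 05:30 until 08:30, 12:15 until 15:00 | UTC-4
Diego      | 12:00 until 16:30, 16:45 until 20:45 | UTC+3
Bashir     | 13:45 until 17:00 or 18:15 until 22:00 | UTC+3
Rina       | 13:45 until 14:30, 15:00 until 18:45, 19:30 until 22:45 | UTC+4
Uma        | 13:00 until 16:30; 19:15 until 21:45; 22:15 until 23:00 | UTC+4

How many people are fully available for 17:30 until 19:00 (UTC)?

Aarav in UTC: 09:30-12:30, 16:15-19:00 (add 4h to convert from UTC-4).
Diego in UTC: 09:00-13:30, 13:45-17:45 (subtract 3h to convert from UTC+3).
Bashir in UTC: 10:45-14:00, 15:15-19:00 (subtract 3h to convert from UTC+3).
Rina in UTC: 09:45-10:30, 11:00-14:45, 15:30-18:45 (subtract 4h to convert from UTC+4).
Uma in UTC: 09:00-12:30, 15:15-17:45, 18:15-19:00 (subtract 4h to convert from UTC+4).
Aarav and Bashir can make the full 17:30-19:00 slot — that's 2.

2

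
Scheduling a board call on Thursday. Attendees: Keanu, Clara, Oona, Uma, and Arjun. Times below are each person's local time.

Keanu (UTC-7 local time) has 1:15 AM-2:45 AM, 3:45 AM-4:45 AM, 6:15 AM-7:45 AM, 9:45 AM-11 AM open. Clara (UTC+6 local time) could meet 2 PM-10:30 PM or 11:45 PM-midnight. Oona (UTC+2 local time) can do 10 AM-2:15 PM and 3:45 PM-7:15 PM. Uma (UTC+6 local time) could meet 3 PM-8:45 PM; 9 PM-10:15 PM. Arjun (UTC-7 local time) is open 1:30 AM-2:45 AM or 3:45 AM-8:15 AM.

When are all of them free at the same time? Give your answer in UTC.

Keanu in UTC: 08:15-09:45, 10:45-11:45, 13:15-14:45, 16:45-18:00 (add 7h to convert from UTC-7).
Clara in UTC: 08:00-16:30, 17:45-18:00 (subtract 6h to convert from UTC+6).
Oona in UTC: 08:00-12:15, 13:45-17:15 (subtract 2h to convert from UTC+2).
Uma in UTC: 09:00-14:45, 15:00-16:15 (subtract 6h to convert from UTC+6).
Arjun in UTC: 08:30-09:45, 10:45-15:15 (add 7h to convert from UTC-7).
Keanu ∩ Clara: 08:15-09:45, 10:45-11:45, 13:15-14:45, 17:45-18:00.
Keanu ∩ Clara ∩ Oona: 08:15-09:45, 10:45-11:45, 13:45-14:45.
Keanu ∩ Clara ∩ Oona ∩ Uma: 09:00-09:45, 10:45-11:45, 13:45-14:45.
Keanu ∩ Clara ∩ Oona ∩ Uma ∩ Arjun: 09:00-09:45, 10:45-11:45, 13:45-14:45.

09:00-09:45, 10:45-11:45, 13:45-14:45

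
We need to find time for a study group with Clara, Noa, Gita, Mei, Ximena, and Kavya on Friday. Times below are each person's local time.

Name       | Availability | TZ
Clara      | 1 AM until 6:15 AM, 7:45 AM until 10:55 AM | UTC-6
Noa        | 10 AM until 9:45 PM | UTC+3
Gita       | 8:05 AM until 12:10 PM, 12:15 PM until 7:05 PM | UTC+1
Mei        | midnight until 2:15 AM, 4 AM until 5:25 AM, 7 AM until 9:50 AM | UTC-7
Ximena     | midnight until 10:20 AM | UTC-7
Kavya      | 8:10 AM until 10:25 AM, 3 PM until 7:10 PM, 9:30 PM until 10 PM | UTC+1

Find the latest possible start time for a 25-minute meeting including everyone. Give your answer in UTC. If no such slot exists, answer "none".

Clara in UTC: 07:00-12:15, 13:45-16:55 (add 6h to convert from UTC-6).
Noa in UTC: 07:00-18:45 (subtract 3h to convert from UTC+3).
Gita in UTC: 07:05-11:10, 11:15-18:05 (subtract 1h to convert from UTC+1).
Mei in UTC: 07:00-09:15, 11:00-12:25, 14:00-16:50 (add 7h to convert from UTC-7).
Ximena in UTC: 07:00-17:20 (add 7h to convert from UTC-7).
Kavya in UTC: 07:10-09:25, 14:00-18:10, 20:30-21:00 (subtract 1h to convert from UTC+1).
Clara ∩ Noa: 07:00-12:15, 13:45-16:55.
Clara ∩ Noa ∩ Gita: 07:05-11:10, 11:15-12:15, 13:45-16:55.
Clara ∩ Noa ∩ Gita ∩ Mei: 07:05-09:15, 11:00-11:10, 11:15-12:15, 14:00-16:50.
Clara ∩ Noa ∩ Gita ∩ Mei ∩ Ximena: 07:05-09:15, 11:00-11:10, 11:15-12:15, 14:00-16:50.
Clara ∩ Noa ∩ Gita ∩ Mei ∩ Ximena ∩ Kavya: 07:10-09:15, 14:00-16:50.
The last common window of at least 25 minutes is 14:00-16:50; a 25-minute meeting can start as late as 16:25 and still end by 16:50.

16:25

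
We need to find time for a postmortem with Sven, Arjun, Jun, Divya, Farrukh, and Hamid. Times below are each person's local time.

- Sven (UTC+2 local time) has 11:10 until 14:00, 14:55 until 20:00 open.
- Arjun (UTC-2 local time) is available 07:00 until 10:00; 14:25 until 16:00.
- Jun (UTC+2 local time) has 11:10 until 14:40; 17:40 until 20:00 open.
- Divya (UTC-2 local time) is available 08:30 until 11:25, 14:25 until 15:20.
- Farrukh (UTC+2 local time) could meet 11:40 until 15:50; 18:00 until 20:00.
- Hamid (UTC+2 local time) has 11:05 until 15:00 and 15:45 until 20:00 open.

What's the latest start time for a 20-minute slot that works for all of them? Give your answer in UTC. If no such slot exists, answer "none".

Sven in UTC: 09:10-12:00, 12:55-18:00 (subtract 2h to convert from UTC+2).
Arjun in UTC: 09:00-12:00, 16:25-18:00 (add 2h to convert from UTC-2).
Jun in UTC: 09:10-12:40, 15:40-18:00 (subtract 2h to convert from UTC+2).
Divya in UTC: 10:30-13:25, 16:25-17:20 (add 2h to convert from UTC-2).
Farrukh in UTC: 09:40-13:50, 16:00-18:00 (subtract 2h to convert from UTC+2).
Hamid in UTC: 09:05-13:00, 13:45-18:00 (subtract 2h to convert from UTC+2).
Sven ∩ Arjun: 09:10-12:00, 16:25-18:00.
Sven ∩ Arjun ∩ Jun: 09:10-12:00, 16:25-18:00.
Sven ∩ Arjun ∩ Jun ∩ Divya: 10:30-12:00, 16:25-17:20.
Sven ∩ Arjun ∩ Jun ∩ Divya ∩ Farrukh: 10:30-12:00, 16:25-17:20.
Sven ∩ Arjun ∩ Jun ∩ Divya ∩ Farrukh ∩ Hamid: 10:30-12:00, 16:25-17:20.
The last common window of at least 20 minutes is 16:25-17:20; a 20-minute meeting can start as late as 17:00 and still end by 17:20.

17:00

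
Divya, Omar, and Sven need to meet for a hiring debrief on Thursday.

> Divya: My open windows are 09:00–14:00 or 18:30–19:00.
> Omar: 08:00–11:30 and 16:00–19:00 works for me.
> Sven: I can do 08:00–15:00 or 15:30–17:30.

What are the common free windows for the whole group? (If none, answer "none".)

Divya ∩ Omar: 09:00-11:30, 18:30-19:00.
Divya ∩ Omar ∩ Sven: 09:00-11:30.
Those are the intersection windows.

09:00-11:30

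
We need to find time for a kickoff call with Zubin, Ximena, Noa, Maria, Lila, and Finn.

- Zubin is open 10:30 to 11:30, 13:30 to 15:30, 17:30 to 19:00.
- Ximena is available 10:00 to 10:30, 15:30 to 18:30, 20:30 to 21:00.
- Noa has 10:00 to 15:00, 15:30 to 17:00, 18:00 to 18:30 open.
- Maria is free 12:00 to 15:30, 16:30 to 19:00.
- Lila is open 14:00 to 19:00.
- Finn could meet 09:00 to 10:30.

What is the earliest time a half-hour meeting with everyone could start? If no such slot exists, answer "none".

none

Zubin ∩ Ximena: 17:30-18:30.
Zubin ∩ Ximena ∩ Noa: 18:00-18:30.
Zubin ∩ Ximena ∩ Noa ∩ Maria: 18:00-18:30.
Zubin ∩ Ximena ∩ Noa ∩ Maria ∩ Lila: 18:00-18:30.
Zubin ∩ Ximena ∩ Noa ∩ Maria ∩ Lila ∩ Finn: ∅.
There is no time when everyone is free.
No common window is at least 30 minutes long.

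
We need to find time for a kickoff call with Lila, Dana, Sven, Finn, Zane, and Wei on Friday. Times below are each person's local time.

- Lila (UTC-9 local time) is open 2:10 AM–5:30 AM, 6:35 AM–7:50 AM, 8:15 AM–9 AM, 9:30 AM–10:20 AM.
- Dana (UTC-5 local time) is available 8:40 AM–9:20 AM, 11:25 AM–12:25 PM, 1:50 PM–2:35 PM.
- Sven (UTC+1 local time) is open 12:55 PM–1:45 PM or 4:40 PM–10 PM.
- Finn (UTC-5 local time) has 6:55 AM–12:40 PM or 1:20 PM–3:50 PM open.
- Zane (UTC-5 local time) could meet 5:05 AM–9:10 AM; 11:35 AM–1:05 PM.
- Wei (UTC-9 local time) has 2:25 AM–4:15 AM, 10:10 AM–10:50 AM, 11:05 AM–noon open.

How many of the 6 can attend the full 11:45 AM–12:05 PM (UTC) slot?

Lila in UTC: 11:10-14:30, 15:35-16:50, 17:15-18:00, 18:30-19:20 (add 9h to convert from UTC-9).
Dana in UTC: 13:40-14:20, 16:25-17:25, 18:50-19:35 (add 5h to convert from UTC-5).
Sven in UTC: 11:55-12:45, 15:40-21:00 (subtract 1h to convert from UTC+1).
Finn in UTC: 11:55-17:40, 18:20-20:50 (add 5h to convert from UTC-5).
Zane in UTC: 10:05-14:10, 16:35-18:05 (add 5h to convert from UTC-5).
Wei in UTC: 11:25-13:15, 19:10-19:50, 20:05-21:00 (add 9h to convert from UTC-9).
Lila, Zane, and Wei can make the full 11:45-12:05 slot — that's 3.

3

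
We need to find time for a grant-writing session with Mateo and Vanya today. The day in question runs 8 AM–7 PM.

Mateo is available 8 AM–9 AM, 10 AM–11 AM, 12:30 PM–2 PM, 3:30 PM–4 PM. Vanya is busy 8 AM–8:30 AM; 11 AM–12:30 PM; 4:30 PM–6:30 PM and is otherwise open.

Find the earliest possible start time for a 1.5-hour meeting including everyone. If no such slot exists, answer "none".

12:30

Mateo free: 08:00-09:00, 10:00-11:00, 12:30-14:00, 15:30-16:00.
Vanya free: 08:30-11:00, 12:30-16:30, 18:30-19:00 (invert busy blocks within the working day).
Mateo ∩ Vanya: 08:30-09:00, 10:00-11:00, 12:30-14:00, 15:30-16:00.
The first common window of at least 90 minutes is 12:30-14:00, so the earliest start is 12:30.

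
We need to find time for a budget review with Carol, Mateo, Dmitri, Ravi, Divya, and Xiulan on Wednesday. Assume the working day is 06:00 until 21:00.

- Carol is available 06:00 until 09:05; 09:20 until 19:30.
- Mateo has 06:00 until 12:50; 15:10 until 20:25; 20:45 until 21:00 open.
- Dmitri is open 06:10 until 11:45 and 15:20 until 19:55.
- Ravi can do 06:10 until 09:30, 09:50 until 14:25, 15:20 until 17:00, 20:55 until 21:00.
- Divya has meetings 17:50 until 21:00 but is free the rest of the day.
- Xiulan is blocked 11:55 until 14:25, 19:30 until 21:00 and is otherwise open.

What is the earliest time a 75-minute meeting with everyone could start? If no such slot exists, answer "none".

06:10

Carol free: 06:00-09:05, 09:20-19:30.
Mateo free: 06:00-12:50, 15:10-20:25, 20:45-21:00.
Dmitri free: 06:10-11:45, 15:20-19:55.
Ravi free: 06:10-09:30, 09:50-14:25, 15:20-17:00, 20:55-21:00.
Divya free: 06:00-17:50 (invert busy blocks within the working day).
Xiulan free: 06:00-11:55, 14:25-19:30 (invert busy blocks within the working day).
Carol ∩ Mateo: 06:00-09:05, 09:20-12:50, 15:10-19:30.
Carol ∩ Mateo ∩ Dmitri: 06:10-09:05, 09:20-11:45, 15:20-19:30.
Carol ∩ Mateo ∩ Dmitri ∩ Ravi: 06:10-09:05, 09:20-09:30, 09:50-11:45, 15:20-17:00.
Carol ∩ Mateo ∩ Dmitri ∩ Ravi ∩ Divya: 06:10-09:05, 09:20-09:30, 09:50-11:45, 15:20-17:00.
Carol ∩ Mateo ∩ Dmitri ∩ Ravi ∩ Divya ∩ Xiulan: 06:10-09:05, 09:20-09:30, 09:50-11:45, 15:20-17:00.
Those are the intersection windows.
The first common window of at least 75 minutes is 06:10-09:05, so the earliest start is 06:10.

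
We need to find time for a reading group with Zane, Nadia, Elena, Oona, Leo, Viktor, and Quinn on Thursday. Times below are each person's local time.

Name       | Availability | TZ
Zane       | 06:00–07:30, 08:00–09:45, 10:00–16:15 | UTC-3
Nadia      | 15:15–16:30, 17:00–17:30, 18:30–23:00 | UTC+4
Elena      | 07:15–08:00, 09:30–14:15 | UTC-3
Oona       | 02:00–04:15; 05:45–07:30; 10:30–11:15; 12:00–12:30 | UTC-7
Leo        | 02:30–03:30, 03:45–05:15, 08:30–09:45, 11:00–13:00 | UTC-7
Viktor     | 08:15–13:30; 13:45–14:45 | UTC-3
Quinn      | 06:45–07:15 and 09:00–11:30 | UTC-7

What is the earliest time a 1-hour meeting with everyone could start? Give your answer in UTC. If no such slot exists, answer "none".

Zane in UTC: 09:00-10:30, 11:00-12:45, 13:00-19:15 (add 3h to convert from UTC-3).
Nadia in UTC: 11:15-12:30, 13:00-13:30, 14:30-19:00 (subtract 4h to convert from UTC+4).
Elena in UTC: 10:15-11:00, 12:30-17:15 (add 3h to convert from UTC-3).
Oona in UTC: 09:00-11:15, 12:45-14:30, 17:30-18:15, 19:00-19:30 (add 7h to convert from UTC-7).
Leo in UTC: 09:30-10:30, 10:45-12:15, 15:30-16:45, 18:00-20:00 (add 7h to convert from UTC-7).
Viktor in UTC: 11:15-16:30, 16:45-17:45 (add 3h to convert from UTC-3).
Quinn in UTC: 13:45-14:15, 16:00-18:30 (add 7h to convert from UTC-7).
Zane ∩ Nadia: 11:15-12:30, 13:00-13:30, 14:30-19:00.
Zane ∩ Nadia ∩ Elena: 13:00-13:30, 14:30-17:15.
Zane ∩ Nadia ∩ Elena ∩ Oona: 13:00-13:30.
Zane ∩ Nadia ∩ Elena ∩ Oona ∩ Leo: ∅.
Zane ∩ Nadia ∩ Elena ∩ Oona ∩ Leo ∩ Viktor: ∅.
Zane ∩ Nadia ∩ Elena ∩ Oona ∩ Leo ∩ Viktor ∩ Quinn: ∅.
There is no time when everyone is free.
No common window is at least 60 minutes long.

none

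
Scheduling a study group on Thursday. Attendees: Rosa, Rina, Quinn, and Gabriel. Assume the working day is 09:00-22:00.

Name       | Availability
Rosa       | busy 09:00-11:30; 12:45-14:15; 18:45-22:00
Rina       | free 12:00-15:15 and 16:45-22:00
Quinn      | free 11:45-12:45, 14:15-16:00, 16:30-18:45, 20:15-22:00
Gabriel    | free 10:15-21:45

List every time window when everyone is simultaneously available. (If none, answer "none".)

Rosa free: 11:30-12:45, 14:15-18:45 (invert busy blocks within the working day).
Rina free: 12:00-15:15, 16:45-22:00.
Quinn free: 11:45-12:45, 14:15-16:00, 16:30-18:45, 20:15-22:00.
Gabriel free: 10:15-21:45.
Rosa ∩ Rina: 12:00-12:45, 14:15-15:15, 16:45-18:45.
Rosa ∩ Rina ∩ Quinn: 12:00-12:45, 14:15-15:15, 16:45-18:45.
Rosa ∩ Rina ∩ Quinn ∩ Gabriel: 12:00-12:45, 14:15-15:15, 16:45-18:45.

12:00-12:45, 14:15-15:15, 16:45-18:45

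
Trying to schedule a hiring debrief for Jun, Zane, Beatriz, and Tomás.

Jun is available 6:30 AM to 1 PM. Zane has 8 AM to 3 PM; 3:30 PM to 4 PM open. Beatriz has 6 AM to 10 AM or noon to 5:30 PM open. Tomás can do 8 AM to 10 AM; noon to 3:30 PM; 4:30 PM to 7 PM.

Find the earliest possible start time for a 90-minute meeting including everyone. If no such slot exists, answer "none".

08:00

Jun ∩ Zane: 08:00-13:00.
Jun ∩ Zane ∩ Beatriz: 08:00-10:00, 12:00-13:00.
Jun ∩ Zane ∩ Beatriz ∩ Tomás: 08:00-10:00, 12:00-13:00.
The first common window of at least 90 minutes is 08:00-10:00, so the earliest start is 08:00.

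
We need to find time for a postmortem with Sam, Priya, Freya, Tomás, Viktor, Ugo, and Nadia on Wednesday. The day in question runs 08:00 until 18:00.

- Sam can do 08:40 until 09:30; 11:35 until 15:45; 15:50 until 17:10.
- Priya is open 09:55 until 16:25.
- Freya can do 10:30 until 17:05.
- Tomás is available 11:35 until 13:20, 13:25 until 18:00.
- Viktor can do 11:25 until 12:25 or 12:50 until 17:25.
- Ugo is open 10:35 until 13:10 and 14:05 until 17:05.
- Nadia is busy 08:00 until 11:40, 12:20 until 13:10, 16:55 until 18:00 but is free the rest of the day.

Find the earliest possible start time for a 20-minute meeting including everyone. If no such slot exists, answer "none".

Sam free: 08:40-09:30, 11:35-15:45, 15:50-17:10.
Priya free: 09:55-16:25.
Freya free: 10:30-17:05.
Tomás free: 11:35-13:20, 13:25-18:00.
Viktor free: 11:25-12:25, 12:50-17:25.
Ugo free: 10:35-13:10, 14:05-17:05.
Nadia free: 11:40-12:20, 13:10-16:55 (invert busy blocks within the working day).
Sam ∩ Priya: 11:35-15:45, 15:50-16:25.
Sam ∩ Priya ∩ Freya: 11:35-15:45, 15:50-16:25.
Sam ∩ Priya ∩ Freya ∩ Tomás: 11:35-13:20, 13:25-15:45, 15:50-16:25.
Sam ∩ Priya ∩ Freya ∩ Tomás ∩ Viktor: 11:35-12:25, 12:50-13:20, 13:25-15:45, 15:50-16:25.
Sam ∩ Priya ∩ Freya ∩ Tomás ∩ Viktor ∩ Ugo: 11:35-12:25, 12:50-13:10, 14:05-15:45, 15:50-16:25.
Sam ∩ Priya ∩ Freya ∩ Tomás ∩ Viktor ∩ Ugo ∩ Nadia: 11:40-12:20, 14:05-15:45, 15:50-16:25.
So the common availability across everyone is 11:40-12:20, 14:05-15:45, 15:50-16:25.
The first common window of at least 20 minutes is 11:40-12:20, so the earliest start is 11:40.

11:40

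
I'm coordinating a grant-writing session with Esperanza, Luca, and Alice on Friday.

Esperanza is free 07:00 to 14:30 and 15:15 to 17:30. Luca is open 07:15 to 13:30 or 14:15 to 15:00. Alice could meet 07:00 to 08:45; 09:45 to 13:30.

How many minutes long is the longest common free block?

225

Esperanza ∩ Luca: 07:15-13:30, 14:15-14:30.
Esperanza ∩ Luca ∩ Alice: 07:15-08:45, 09:45-13:30.
The longest is 09:45-13:30 at 225 minutes.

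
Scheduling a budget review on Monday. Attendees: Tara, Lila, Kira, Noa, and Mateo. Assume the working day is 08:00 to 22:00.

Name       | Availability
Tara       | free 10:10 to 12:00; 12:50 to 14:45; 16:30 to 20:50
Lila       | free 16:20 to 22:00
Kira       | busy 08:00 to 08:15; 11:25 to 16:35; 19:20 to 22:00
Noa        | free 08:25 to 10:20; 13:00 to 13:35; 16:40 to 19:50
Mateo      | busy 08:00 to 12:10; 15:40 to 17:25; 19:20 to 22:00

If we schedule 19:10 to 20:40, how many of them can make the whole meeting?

2

Tara free: 10:10-12:00, 12:50-14:45, 16:30-20:50.
Lila free: 16:20-22:00.
Kira free: 08:15-11:25, 16:35-19:20 (invert busy blocks within the working day).
Noa free: 08:25-10:20, 13:00-13:35, 16:40-19:50.
Mateo free: 12:10-15:40, 17:25-19:20 (invert busy blocks within the working day).
Tara and Lila can make the full 19:10-20:40 slot — that's 2.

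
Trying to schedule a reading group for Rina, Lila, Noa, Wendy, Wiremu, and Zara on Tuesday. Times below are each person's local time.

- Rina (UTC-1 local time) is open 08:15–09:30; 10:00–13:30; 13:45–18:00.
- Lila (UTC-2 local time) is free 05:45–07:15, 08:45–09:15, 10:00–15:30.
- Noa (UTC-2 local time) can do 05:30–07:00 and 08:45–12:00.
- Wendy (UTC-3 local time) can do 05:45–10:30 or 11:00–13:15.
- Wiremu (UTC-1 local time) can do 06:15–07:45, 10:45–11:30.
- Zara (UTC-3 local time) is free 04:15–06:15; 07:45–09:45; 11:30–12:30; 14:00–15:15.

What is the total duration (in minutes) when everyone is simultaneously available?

Rina in UTC: 09:15-10:30, 11:00-14:30, 14:45-19:00 (add 1h to convert from UTC-1).
Lila in UTC: 07:45-09:15, 10:45-11:15, 12:00-17:30 (add 2h to convert from UTC-2).
Noa in UTC: 07:30-09:00, 10:45-14:00 (add 2h to convert from UTC-2).
Wendy in UTC: 08:45-13:30, 14:00-16:15 (add 3h to convert from UTC-3).
Wiremu in UTC: 07:15-08:45, 11:45-12:30 (add 1h to convert from UTC-1).
Zara in UTC: 07:15-09:15, 10:45-12:45, 14:30-15:30, 17:00-18:15 (add 3h to convert from UTC-3).
Rina ∩ Lila: 11:00-11:15, 12:00-14:30, 14:45-17:30.
Rina ∩ Lila ∩ Noa: 11:00-11:15, 12:00-14:00.
Rina ∩ Lila ∩ Noa ∩ Wendy: 11:00-11:15, 12:00-13:30.
Rina ∩ Lila ∩ Noa ∩ Wendy ∩ Wiremu: 12:00-12:30.
Rina ∩ Lila ∩ Noa ∩ Wendy ∩ Wiremu ∩ Zara: 12:00-12:30.
That's a single block of 30 minutes.

30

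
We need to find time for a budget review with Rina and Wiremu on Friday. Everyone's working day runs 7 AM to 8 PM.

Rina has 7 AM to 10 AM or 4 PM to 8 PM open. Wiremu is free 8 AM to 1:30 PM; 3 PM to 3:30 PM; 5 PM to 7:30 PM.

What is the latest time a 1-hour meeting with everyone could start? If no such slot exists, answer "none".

18:30

Rina ∩ Wiremu: 08:00-10:00, 17:00-19:30.
Those are the intersection windows.
The last common window of at least 60 minutes is 17:00-19:30; a 60-minute meeting can start as late as 18:30 and still end by 19:30.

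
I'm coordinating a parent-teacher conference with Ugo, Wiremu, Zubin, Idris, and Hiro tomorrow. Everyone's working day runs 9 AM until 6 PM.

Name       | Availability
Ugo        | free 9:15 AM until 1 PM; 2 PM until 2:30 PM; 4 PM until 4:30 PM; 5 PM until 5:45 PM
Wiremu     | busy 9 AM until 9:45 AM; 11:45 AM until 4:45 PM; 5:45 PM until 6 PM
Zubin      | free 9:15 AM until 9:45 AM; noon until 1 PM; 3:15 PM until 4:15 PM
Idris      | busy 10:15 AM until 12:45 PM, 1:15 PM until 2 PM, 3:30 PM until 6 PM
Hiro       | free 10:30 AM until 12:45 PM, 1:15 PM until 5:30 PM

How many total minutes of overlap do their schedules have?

Ugo free: 09:15-13:00, 14:00-14:30, 16:00-16:30, 17:00-17:45.
Wiremu free: 09:45-11:45, 16:45-17:45 (invert busy blocks within the working day).
Zubin free: 09:15-09:45, 12:00-13:00, 15:15-16:15.
Idris free: 09:00-10:15, 12:45-13:15, 14:00-15:30 (invert busy blocks within the working day).
Hiro free: 10:30-12:45, 13:15-17:30.
Ugo ∩ Wiremu: 09:45-11:45, 17:00-17:45.
Ugo ∩ Wiremu ∩ Zubin: ∅.
Ugo ∩ Wiremu ∩ Zubin ∩ Idris: ∅.
Ugo ∩ Wiremu ∩ Zubin ∩ Idris ∩ Hiro: ∅.
There is no time when everyone is free.
There is no common window, so the total is 0 minutes.

0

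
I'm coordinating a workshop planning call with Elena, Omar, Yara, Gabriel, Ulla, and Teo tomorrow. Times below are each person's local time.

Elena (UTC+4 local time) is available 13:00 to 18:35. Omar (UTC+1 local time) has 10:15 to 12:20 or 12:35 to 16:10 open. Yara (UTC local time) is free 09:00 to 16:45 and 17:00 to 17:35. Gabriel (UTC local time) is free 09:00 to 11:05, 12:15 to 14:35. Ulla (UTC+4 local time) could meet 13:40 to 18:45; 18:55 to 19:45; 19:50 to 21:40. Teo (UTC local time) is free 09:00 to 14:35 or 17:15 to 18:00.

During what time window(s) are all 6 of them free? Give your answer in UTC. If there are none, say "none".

Elena in UTC: 09:00-14:35 (subtract 4h to convert from UTC+4).
Omar in UTC: 09:15-11:20, 11:35-15:10 (subtract 1h to convert from UTC+1).
Yara in UTC: 09:00-16:45, 17:00-17:35.
Gabriel in UTC: 09:00-11:05, 12:15-14:35.
Ulla in UTC: 09:40-14:45, 14:55-15:45, 15:50-17:40 (subtract 4h to convert from UTC+4).
Teo in UTC: 09:00-14:35, 17:15-18:00.
Elena ∩ Omar: 09:15-11:20, 11:35-14:35.
Elena ∩ Omar ∩ Yara: 09:15-11:20, 11:35-14:35.
Elena ∩ Omar ∩ Yara ∩ Gabriel: 09:15-11:05, 12:15-14:35.
Elena ∩ Omar ∩ Yara ∩ Gabriel ∩ Ulla: 09:40-11:05, 12:15-14:35.
Elena ∩ Omar ∩ Yara ∩ Gabriel ∩ Ulla ∩ Teo: 09:40-11:05, 12:15-14:35.
Those are the intersection windows.

09:40-11:05, 12:15-14:35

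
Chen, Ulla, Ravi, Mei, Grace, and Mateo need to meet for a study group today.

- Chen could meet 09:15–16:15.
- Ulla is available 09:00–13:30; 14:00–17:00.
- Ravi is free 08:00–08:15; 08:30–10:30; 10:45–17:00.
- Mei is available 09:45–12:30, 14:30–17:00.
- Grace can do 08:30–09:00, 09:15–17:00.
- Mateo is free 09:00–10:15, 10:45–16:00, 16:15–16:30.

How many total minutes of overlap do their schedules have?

225

Chen ∩ Ulla: 09:15-13:30, 14:00-16:15.
Chen ∩ Ulla ∩ Ravi: 09:15-10:30, 10:45-13:30, 14:00-16:15.
Chen ∩ Ulla ∩ Ravi ∩ Mei: 09:45-10:30, 10:45-12:30, 14:30-16:15.
Chen ∩ Ulla ∩ Ravi ∩ Mei ∩ Grace: 09:45-10:30, 10:45-12:30, 14:30-16:15.
Chen ∩ Ulla ∩ Ravi ∩ Mei ∩ Grace ∩ Mateo: 09:45-10:15, 10:45-12:30, 14:30-16:00.
Those are the intersection windows.
Summing the common windows: 30 + 105 + 90 = 225 minutes.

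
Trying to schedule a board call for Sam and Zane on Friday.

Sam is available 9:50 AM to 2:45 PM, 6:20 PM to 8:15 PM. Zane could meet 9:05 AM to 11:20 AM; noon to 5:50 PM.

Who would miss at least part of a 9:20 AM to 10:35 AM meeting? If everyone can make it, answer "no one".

Sam: not fully free for 09:20-10:35. Zane: free for 09:20-10:35.

Sam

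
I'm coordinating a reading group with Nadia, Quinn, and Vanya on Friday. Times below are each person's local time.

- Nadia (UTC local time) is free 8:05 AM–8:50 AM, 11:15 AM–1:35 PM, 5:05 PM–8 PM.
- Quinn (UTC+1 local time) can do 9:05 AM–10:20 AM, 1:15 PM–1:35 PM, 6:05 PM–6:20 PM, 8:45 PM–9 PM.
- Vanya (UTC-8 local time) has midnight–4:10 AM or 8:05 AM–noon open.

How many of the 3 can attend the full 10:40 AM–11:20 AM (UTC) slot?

1

Nadia in UTC: 08:05-08:50, 11:15-13:35, 17:05-20:00.
Quinn in UTC: 08:05-09:20, 12:15-12:35, 17:05-17:20, 19:45-20:00 (subtract 1h to convert from UTC+1).
Vanya in UTC: 08:00-12:10, 16:05-20:00 (add 8h to convert from UTC-8).
Vanya can make the full 10:40-11:20 slot — that's 1.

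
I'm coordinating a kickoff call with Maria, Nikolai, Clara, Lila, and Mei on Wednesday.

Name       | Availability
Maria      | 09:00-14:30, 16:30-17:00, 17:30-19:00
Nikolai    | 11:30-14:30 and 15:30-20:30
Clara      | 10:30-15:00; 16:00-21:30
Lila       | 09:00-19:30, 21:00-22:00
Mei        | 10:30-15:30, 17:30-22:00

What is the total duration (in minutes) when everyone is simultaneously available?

Maria ∩ Nikolai: 11:30-14:30, 16:30-17:00, 17:30-19:00.
Maria ∩ Nikolai ∩ Clara: 11:30-14:30, 16:30-17:00, 17:30-19:00.
Maria ∩ Nikolai ∩ Clara ∩ Lila: 11:30-14:30, 16:30-17:00, 17:30-19:00.
Maria ∩ Nikolai ∩ Clara ∩ Lila ∩ Mei: 11:30-14:30, 17:30-19:00.
Summing the common windows: 180 + 90 = 270 minutes.

270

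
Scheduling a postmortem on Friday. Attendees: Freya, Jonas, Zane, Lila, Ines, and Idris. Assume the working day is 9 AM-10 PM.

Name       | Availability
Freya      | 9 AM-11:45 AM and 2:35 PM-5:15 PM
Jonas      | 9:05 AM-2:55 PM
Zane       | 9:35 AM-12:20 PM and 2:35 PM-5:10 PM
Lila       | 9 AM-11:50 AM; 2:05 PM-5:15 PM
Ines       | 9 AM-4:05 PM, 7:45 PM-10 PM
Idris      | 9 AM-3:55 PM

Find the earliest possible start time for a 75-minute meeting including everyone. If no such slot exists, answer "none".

Freya ∩ Jonas: 09:05-11:45, 14:35-14:55.
Freya ∩ Jonas ∩ Zane: 09:35-11:45, 14:35-14:55.
Freya ∩ Jonas ∩ Zane ∩ Lila: 09:35-11:45, 14:35-14:55.
Freya ∩ Jonas ∩ Zane ∩ Lila ∩ Ines: 09:35-11:45, 14:35-14:55.
Freya ∩ Jonas ∩ Zane ∩ Lila ∩ Ines ∩ Idris: 09:35-11:45, 14:35-14:55.
Those are the intersection windows.
The first common window of at least 75 minutes is 09:35-11:45, so the earliest start is 09:35.

09:35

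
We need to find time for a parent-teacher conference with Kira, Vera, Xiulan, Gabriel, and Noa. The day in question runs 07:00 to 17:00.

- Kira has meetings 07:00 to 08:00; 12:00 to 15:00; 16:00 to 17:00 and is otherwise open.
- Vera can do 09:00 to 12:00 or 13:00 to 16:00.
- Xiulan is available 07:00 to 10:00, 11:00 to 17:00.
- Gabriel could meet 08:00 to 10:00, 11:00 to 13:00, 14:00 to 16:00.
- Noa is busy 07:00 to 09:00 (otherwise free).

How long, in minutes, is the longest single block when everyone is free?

60

Kira free: 08:00-12:00, 15:00-16:00 (invert busy blocks within the working day).
Vera free: 09:00-12:00, 13:00-16:00.
Xiulan free: 07:00-10:00, 11:00-17:00.
Gabriel free: 08:00-10:00, 11:00-13:00, 14:00-16:00.
Noa free: 09:00-17:00 (invert busy blocks within the working day).
Kira ∩ Vera: 09:00-12:00, 15:00-16:00.
Kira ∩ Vera ∩ Xiulan: 09:00-10:00, 11:00-12:00, 15:00-16:00.
Kira ∩ Vera ∩ Xiulan ∩ Gabriel: 09:00-10:00, 11:00-12:00, 15:00-16:00.
Kira ∩ Vera ∩ Xiulan ∩ Gabriel ∩ Noa: 09:00-10:00, 11:00-12:00, 15:00-16:00.
The longest is 09:00-10:00 at 60 minutes.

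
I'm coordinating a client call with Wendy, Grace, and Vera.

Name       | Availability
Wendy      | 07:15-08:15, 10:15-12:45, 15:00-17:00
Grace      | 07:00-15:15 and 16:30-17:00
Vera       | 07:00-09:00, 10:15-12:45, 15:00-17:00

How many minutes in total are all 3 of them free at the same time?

Wendy ∩ Grace: 07:15-08:15, 10:15-12:45, 15:00-15:15, 16:30-17:00.
Wendy ∩ Grace ∩ Vera: 07:15-08:15, 10:15-12:45, 15:00-15:15, 16:30-17:00.
Summing the common windows: 60 + 150 + 15 + 30 = 255 minutes.

255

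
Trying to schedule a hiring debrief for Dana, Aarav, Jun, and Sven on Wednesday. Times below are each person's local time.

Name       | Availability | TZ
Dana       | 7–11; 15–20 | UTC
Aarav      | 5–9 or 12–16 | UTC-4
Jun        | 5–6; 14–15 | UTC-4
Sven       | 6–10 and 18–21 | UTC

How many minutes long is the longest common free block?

Dana in UTC: 07:00-11:00, 15:00-20:00.
Aarav in UTC: 09:00-13:00, 16:00-20:00 (add 4h to convert from UTC-4).
Jun in UTC: 09:00-10:00, 18:00-19:00 (add 4h to convert from UTC-4).
Sven in UTC: 06:00-10:00, 18:00-21:00.
Dana ∩ Aarav: 09:00-11:00, 16:00-20:00.
Dana ∩ Aarav ∩ Jun: 09:00-10:00, 18:00-19:00.
Dana ∩ Aarav ∩ Jun ∩ Sven: 09:00-10:00, 18:00-19:00.
Those are the intersection windows.
The longest is 09:00-10:00 at 60 minutes.

60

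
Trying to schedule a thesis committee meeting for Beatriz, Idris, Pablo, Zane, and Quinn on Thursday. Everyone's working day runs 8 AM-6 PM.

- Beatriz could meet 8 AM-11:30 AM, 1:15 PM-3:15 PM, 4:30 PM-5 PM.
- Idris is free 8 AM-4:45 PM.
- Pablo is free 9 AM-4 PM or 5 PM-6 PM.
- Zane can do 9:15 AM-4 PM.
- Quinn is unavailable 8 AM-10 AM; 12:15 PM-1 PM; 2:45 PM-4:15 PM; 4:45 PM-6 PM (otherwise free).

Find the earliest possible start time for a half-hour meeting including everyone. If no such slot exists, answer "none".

Beatriz free: 08:00-11:30, 13:15-15:15, 16:30-17:00.
Idris free: 08:00-16:45.
Pablo free: 09:00-16:00, 17:00-18:00.
Zane free: 09:15-16:00.
Quinn free: 10:00-12:15, 13:00-14:45, 16:15-16:45 (invert busy blocks within the working day).
Beatriz ∩ Idris: 08:00-11:30, 13:15-15:15, 16:30-16:45.
Beatriz ∩ Idris ∩ Pablo: 09:00-11:30, 13:15-15:15.
Beatriz ∩ Idris ∩ Pablo ∩ Zane: 09:15-11:30, 13:15-15:15.
Beatriz ∩ Idris ∩ Pablo ∩ Zane ∩ Quinn: 10:00-11:30, 13:15-14:45.
Those are the intersection windows.
The first common window of at least 30 minutes is 10:00-11:30, so the earliest start is 10:00.

10:00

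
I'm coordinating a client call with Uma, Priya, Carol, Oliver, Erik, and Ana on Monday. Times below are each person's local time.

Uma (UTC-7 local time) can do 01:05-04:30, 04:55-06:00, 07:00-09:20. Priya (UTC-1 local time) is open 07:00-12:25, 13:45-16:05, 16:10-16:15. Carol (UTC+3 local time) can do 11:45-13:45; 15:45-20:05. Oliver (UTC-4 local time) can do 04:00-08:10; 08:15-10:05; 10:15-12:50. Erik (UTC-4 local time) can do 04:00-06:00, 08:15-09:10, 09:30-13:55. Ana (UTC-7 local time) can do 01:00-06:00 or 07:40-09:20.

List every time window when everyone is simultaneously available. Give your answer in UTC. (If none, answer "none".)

08:45-10:00, 12:45-13:00, 14:45-16:20

Uma in UTC: 08:05-11:30, 11:55-13:00, 14:00-16:20 (add 7h to convert from UTC-7).
Priya in UTC: 08:00-13:25, 14:45-17:05, 17:10-17:15 (add 1h to convert from UTC-1).
Carol in UTC: 08:45-10:45, 12:45-17:05 (subtract 3h to convert from UTC+3).
Oliver in UTC: 08:00-12:10, 12:15-14:05, 14:15-16:50 (add 4h to convert from UTC-4).
Erik in UTC: 08:00-10:00, 12:15-13:10, 13:30-17:55 (add 4h to convert from UTC-4).
Ana in UTC: 08:00-13:00, 14:40-16:20 (add 7h to convert from UTC-7).
Uma ∩ Priya: 08:05-11:30, 11:55-13:00, 14:45-16:20.
Uma ∩ Priya ∩ Carol: 08:45-10:45, 12:45-13:00, 14:45-16:20.
Uma ∩ Priya ∩ Carol ∩ Oliver: 08:45-10:45, 12:45-13:00, 14:45-16:20.
Uma ∩ Priya ∩ Carol ∩ Oliver ∩ Erik: 08:45-10:00, 12:45-13:00, 14:45-16:20.
Uma ∩ Priya ∩ Carol ∩ Oliver ∩ Erik ∩ Ana: 08:45-10:00, 12:45-13:00, 14:45-16:20.
So the common availability across everyone is 08:45-10:00, 12:45-13:00, 14:45-16:20.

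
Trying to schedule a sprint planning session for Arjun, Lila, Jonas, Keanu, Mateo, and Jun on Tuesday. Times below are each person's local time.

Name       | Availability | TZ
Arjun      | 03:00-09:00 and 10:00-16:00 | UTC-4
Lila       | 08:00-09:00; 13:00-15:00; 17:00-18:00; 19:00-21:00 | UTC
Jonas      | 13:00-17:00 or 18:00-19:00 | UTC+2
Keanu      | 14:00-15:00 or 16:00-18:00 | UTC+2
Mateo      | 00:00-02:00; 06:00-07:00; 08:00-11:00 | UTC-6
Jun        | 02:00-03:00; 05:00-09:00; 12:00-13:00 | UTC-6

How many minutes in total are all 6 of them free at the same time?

Arjun in UTC: 07:00-13:00, 14:00-20:00 (add 4h to convert from UTC-4).
Lila in UTC: 08:00-09:00, 13:00-15:00, 17:00-18:00, 19:00-21:00.
Jonas in UTC: 11:00-15:00, 16:00-17:00 (subtract 2h to convert from UTC+2).
Keanu in UTC: 12:00-13:00, 14:00-16:00 (subtract 2h to convert from UTC+2).
Mateo in UTC: 06:00-08:00, 12:00-13:00, 14:00-17:00 (add 6h to convert from UTC-6).
Jun in UTC: 08:00-09:00, 11:00-15:00, 18:00-19:00 (add 6h to convert from UTC-6).
Arjun ∩ Lila: 08:00-09:00, 14:00-15:00, 17:00-18:00, 19:00-20:00.
Arjun ∩ Lila ∩ Jonas: 14:00-15:00.
Arjun ∩ Lila ∩ Jonas ∩ Keanu: 14:00-15:00.
Arjun ∩ Lila ∩ Jonas ∩ Keanu ∩ Mateo: 14:00-15:00.
Arjun ∩ Lila ∩ Jonas ∩ Keanu ∩ Mateo ∩ Jun: 14:00-15:00.
So the common availability across everyone is 14:00-15:00.
That's a single block of 60 minutes.

60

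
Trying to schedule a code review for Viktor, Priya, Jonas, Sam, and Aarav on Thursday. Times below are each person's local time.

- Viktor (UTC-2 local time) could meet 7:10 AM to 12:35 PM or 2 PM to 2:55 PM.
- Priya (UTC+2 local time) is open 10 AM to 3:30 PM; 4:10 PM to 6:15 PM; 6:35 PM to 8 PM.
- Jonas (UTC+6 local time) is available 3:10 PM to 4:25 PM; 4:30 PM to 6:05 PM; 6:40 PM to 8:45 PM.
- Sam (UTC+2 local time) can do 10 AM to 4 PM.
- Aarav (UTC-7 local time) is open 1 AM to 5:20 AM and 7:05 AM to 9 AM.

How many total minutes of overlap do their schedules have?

Viktor in UTC: 09:10-14:35, 16:00-16:55 (add 2h to convert from UTC-2).
Priya in UTC: 08:00-13:30, 14:10-16:15, 16:35-18:00 (subtract 2h to convert from UTC+2).
Jonas in UTC: 09:10-10:25, 10:30-12:05, 12:40-14:45 (subtract 6h to convert from UTC+6).
Sam in UTC: 08:00-14:00 (subtract 2h to convert from UTC+2).
Aarav in UTC: 08:00-12:20, 14:05-16:00 (add 7h to convert from UTC-7).
Viktor ∩ Priya: 09:10-13:30, 14:10-14:35, 16:00-16:15, 16:35-16:55.
Viktor ∩ Priya ∩ Jonas: 09:10-10:25, 10:30-12:05, 12:40-13:30, 14:10-14:35.
Viktor ∩ Priya ∩ Jonas ∩ Sam: 09:10-10:25, 10:30-12:05, 12:40-13:30.
Viktor ∩ Priya ∩ Jonas ∩ Sam ∩ Aarav: 09:10-10:25, 10:30-12:05.
Summing the common windows: 75 + 95 = 170 minutes.

170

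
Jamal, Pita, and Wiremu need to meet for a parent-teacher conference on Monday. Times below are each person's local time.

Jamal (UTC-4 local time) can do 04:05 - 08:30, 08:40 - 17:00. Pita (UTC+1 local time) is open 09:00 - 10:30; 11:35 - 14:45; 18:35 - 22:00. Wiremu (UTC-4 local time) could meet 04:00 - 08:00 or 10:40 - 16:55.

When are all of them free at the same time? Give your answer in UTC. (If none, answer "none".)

08:05-09:30, 10:35-12:00, 17:35-20:55

Jamal in UTC: 08:05-12:30, 12:40-21:00 (add 4h to convert from UTC-4).
Pita in UTC: 08:00-09:30, 10:35-13:45, 17:35-21:00 (subtract 1h to convert from UTC+1).
Wiremu in UTC: 08:00-12:00, 14:40-20:55 (add 4h to convert from UTC-4).
Jamal ∩ Pita: 08:05-09:30, 10:35-12:30, 12:40-13:45, 17:35-21:00.
Jamal ∩ Pita ∩ Wiremu: 08:05-09:30, 10:35-12:00, 17:35-20:55.
Those are the intersection windows.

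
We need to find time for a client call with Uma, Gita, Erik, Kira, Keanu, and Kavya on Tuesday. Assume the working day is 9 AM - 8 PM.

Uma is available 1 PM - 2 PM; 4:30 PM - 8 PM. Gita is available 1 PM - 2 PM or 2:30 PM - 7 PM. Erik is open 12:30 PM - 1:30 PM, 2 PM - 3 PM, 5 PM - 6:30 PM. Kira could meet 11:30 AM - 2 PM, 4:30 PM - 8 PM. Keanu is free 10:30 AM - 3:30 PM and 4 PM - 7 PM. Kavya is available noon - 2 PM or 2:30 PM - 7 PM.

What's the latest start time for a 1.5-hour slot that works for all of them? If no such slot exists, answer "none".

Uma ∩ Gita: 13:00-14:00, 16:30-19:00.
Uma ∩ Gita ∩ Erik: 13:00-13:30, 17:00-18:30.
Uma ∩ Gita ∩ Erik ∩ Kira: 13:00-13:30, 17:00-18:30.
Uma ∩ Gita ∩ Erik ∩ Kira ∩ Keanu: 13:00-13:30, 17:00-18:30.
Uma ∩ Gita ∩ Erik ∩ Kira ∩ Keanu ∩ Kavya: 13:00-13:30, 17:00-18:30.
So the common availability across everyone is 13:00-13:30, 17:00-18:30.
The last common window of at least 90 minutes is 17:00-18:30; a 90-minute meeting can start as late as 17:00 and still end by 18:30.

17:00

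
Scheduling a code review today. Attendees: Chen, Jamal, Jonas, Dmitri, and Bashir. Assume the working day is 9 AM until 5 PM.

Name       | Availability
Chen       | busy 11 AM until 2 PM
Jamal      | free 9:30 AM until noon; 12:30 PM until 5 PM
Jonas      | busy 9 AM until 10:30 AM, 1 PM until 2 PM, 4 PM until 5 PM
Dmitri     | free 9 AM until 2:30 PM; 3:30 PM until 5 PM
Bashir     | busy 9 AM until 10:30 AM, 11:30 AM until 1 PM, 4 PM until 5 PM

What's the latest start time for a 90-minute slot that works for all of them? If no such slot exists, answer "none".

none

Chen free: 09:00-11:00, 14:00-17:00 (invert busy blocks within the working day).
Jamal free: 09:30-12:00, 12:30-17:00.
Jonas free: 10:30-13:00, 14:00-16:00 (invert busy blocks within the working day).
Dmitri free: 09:00-14:30, 15:30-17:00.
Bashir free: 10:30-11:30, 13:00-16:00 (invert busy blocks within the working day).
Chen ∩ Jamal: 09:30-11:00, 14:00-17:00.
Chen ∩ Jamal ∩ Jonas: 10:30-11:00, 14:00-16:00.
Chen ∩ Jamal ∩ Jonas ∩ Dmitri: 10:30-11:00, 14:00-14:30, 15:30-16:00.
Chen ∩ Jamal ∩ Jonas ∩ Dmitri ∩ Bashir: 10:30-11:00, 14:00-14:30, 15:30-16:00.
No common window is at least 90 minutes long.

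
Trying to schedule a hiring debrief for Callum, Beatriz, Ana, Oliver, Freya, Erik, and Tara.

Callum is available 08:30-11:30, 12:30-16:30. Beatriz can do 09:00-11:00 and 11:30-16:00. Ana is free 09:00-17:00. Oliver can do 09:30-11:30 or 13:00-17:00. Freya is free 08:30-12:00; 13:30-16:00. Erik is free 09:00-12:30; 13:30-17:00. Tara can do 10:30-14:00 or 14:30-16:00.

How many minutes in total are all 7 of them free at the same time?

150

Callum ∩ Beatriz: 09:00-11:00, 12:30-16:00.
Callum ∩ Beatriz ∩ Ana: 09:00-11:00, 12:30-16:00.
Callum ∩ Beatriz ∩ Ana ∩ Oliver: 09:30-11:00, 13:00-16:00.
Callum ∩ Beatriz ∩ Ana ∩ Oliver ∩ Freya: 09:30-11:00, 13:30-16:00.
Callum ∩ Beatriz ∩ Ana ∩ Oliver ∩ Freya ∩ Erik: 09:30-11:00, 13:30-16:00.
Callum ∩ Beatriz ∩ Ana ∩ Oliver ∩ Freya ∩ Erik ∩ Tara: 10:30-11:00, 13:30-14:00, 14:30-16:00.
Summing the common windows: 30 + 30 + 90 = 150 minutes.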